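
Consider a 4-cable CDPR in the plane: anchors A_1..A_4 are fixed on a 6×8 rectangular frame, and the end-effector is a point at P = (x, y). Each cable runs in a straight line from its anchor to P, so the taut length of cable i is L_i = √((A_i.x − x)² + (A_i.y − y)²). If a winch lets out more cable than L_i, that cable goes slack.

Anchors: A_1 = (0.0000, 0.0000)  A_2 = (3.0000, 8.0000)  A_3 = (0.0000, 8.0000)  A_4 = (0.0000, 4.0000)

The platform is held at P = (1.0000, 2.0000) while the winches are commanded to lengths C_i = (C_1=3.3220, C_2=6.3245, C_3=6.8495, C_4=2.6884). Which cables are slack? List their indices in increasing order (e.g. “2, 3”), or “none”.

cable 1: √((-1.0000)²+(-2.0000)²)=2.2361, C_1=3.3220: slack
cable 2: √((2.0000)²+(6.0000)²)=6.3246, C_2=6.3245: taut
cable 3: √((-1.0000)²+(6.0000)²)=6.0828, C_3=6.8495: slack
cable 4: √((-1.0000)²+(2.0000)²)=2.2361, C_4=2.6884: slack

1, 3, 4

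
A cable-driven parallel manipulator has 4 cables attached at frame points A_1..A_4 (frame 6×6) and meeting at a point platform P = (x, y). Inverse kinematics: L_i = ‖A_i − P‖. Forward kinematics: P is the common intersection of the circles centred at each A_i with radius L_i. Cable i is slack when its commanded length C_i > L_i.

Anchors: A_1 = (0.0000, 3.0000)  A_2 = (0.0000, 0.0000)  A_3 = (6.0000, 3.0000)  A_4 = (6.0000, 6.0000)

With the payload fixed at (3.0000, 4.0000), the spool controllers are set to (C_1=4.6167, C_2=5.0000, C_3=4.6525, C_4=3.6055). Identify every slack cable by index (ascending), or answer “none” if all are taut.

cable 1: √((-3.0000)²+(-1.0000)²)=3.1623, C_1=4.6167: slack
cable 2: √((-3.0000)²+(-4.0000)²)=5.0000, C_2=5.0000: taut
cable 3: √((3.0000)²+(-1.0000)²)=3.1623, C_3=4.6525: slack
cable 4: √((3.0000)²+(2.0000)²)=3.6056, C_4=3.6055: taut

1, 3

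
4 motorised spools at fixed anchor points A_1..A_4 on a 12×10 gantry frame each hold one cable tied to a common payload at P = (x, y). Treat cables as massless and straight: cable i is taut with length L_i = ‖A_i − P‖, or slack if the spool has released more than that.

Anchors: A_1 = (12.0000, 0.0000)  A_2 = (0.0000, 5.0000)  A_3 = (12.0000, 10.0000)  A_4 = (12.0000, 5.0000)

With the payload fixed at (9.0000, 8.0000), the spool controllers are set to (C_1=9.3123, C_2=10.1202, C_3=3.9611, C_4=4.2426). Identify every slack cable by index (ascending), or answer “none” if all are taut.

cable 1: √((3.0000)²+(-8.0000)²)=8.5440, C_1=9.3123: slack
cable 2: √((-9.0000)²+(-3.0000)²)=9.4868, C_2=10.1202: slack
cable 3: √((3.0000)²+(2.0000)²)=3.6056, C_3=3.9611: slack
cable 4: √((3.0000)²+(-3.0000)²)=4.2426, C_4=4.2426: taut

1, 2, 3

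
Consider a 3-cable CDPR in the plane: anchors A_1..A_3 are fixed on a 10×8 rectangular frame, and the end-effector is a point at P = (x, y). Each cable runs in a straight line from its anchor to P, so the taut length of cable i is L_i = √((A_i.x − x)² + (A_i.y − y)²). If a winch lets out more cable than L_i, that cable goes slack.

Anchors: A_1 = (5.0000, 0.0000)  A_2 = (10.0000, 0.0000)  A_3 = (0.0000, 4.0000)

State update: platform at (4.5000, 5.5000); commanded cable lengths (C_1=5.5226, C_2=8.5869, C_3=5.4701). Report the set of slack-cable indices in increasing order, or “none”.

2, 3

cable 1: √((0.5000)²+(-5.5000)²)=5.5227, C_1=5.5226: taut
cable 2: √((5.5000)²+(-5.5000)²)=7.7782, C_2=8.5869: slack
cable 3: √((-4.5000)²+(-1.5000)²)=4.7434, C_3=5.4701: slack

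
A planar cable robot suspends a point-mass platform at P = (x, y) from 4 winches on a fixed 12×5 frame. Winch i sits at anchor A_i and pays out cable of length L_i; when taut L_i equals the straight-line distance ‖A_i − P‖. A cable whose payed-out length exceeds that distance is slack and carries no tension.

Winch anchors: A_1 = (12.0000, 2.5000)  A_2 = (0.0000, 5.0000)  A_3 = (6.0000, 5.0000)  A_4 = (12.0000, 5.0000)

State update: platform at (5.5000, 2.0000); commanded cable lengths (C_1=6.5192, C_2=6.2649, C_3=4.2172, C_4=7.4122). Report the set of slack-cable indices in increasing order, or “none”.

3, 4

i=1: geometric 6.5192 vs commanded 6.5192 ⇒ taut
i=2: geometric 6.2650 vs commanded 6.2649 ⇒ taut
i=3: geometric 3.0414 vs commanded 4.2172 ⇒ slack
i=4: geometric 7.1589 vs commanded 7.4122 ⇒ slack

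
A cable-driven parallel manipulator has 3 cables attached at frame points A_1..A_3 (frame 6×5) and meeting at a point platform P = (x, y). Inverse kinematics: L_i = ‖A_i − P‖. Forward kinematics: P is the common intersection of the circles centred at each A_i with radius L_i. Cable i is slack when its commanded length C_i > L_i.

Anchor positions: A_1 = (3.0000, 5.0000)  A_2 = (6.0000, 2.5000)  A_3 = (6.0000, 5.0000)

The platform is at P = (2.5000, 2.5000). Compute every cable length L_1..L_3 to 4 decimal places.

(2.5495, 3.5000, 4.3012)

cable 1: Δx=0.5000, Δy=2.5000; L_1 = √(Δx²+Δy²) = 2.5495
cable 2: Δx=3.5000, Δy=0.0000; L_2 = √(Δx²+Δy²) = 3.5000
cable 3: Δx=3.5000, Δy=2.5000; L_3 = √(Δx²+Δy²) = 4.3012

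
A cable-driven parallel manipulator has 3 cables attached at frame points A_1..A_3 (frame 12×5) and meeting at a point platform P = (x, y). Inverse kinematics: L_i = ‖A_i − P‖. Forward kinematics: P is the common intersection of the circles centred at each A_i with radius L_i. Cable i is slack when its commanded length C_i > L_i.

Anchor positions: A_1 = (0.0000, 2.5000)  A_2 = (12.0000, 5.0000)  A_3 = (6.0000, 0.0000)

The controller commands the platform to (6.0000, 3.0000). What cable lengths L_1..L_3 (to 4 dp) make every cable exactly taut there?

(6.0208, 6.3246, 3.0000)

L_1: Δ = A_1−P = (-6.0000, -0.5000) → ‖Δ‖ = √36.2500 = 6.0208
L_2: Δ = A_2−P = (6.0000, 2.0000) → ‖Δ‖ = √40.0000 = 6.3246
L_3: Δ = A_3−P = (0.0000, -3.0000) → ‖Δ‖ = √9.0000 = 3.0000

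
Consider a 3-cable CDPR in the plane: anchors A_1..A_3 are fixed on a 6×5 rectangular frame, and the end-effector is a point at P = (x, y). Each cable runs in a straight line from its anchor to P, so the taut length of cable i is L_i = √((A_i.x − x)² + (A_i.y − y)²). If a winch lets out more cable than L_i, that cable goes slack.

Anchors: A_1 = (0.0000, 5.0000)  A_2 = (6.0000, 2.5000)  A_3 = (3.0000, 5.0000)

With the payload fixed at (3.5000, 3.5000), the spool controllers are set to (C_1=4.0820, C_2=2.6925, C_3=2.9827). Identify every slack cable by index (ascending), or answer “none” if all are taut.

1, 3

cable 1: √((-3.5000)²+(1.5000)²)=3.8079, C_1=4.0820: slack
cable 2: √((2.5000)²+(-1.0000)²)=2.6926, C_2=2.6925: taut
cable 3: √((-0.5000)²+(1.5000)²)=1.5811, C_3=2.9827: slack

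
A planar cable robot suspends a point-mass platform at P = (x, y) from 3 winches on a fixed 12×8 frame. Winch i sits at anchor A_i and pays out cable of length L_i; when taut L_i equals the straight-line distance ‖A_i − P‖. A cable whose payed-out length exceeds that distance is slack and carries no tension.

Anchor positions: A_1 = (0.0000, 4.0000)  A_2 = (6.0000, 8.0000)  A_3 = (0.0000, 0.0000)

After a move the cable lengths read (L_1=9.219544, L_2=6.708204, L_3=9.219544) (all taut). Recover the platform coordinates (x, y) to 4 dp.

(9.0000, 2.0000)

each cable: (A_i−P)·(A_i−P) = L_i²; let c_i = ‖A_i‖²−L_i²
c_1 = 0.0000+16.0000−85.0000 = -69.0000
row 1: -12.0000x − 8.0000y = -124.0000  (c_2=55.0000)
row 2: 0.0000x + 8.0000y = 16.0000  (c_3=-85.0000)
Cramer on rows 1–2 → x = 9.0000, y = 2.0000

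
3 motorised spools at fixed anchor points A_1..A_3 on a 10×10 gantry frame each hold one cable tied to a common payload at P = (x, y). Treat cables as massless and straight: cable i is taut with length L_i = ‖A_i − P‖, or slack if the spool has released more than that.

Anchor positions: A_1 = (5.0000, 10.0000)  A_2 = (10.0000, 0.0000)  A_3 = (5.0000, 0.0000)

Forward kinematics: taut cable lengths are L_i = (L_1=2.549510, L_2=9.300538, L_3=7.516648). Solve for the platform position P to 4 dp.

circle eqns → linear via eq_j − eq_1; set q_j = A_j·A_j − L_j²
q_1 = 25.0000+100.0000−6.5000 = 118.5000
-10.0000·x + 20.0000·y = q_1−q_2 = 105.0000
0.0000·x + 20.0000·y = q_1−q_3 = 150.0000
solve first two rows → x=4.5000, y=7.5000

(4.5000, 7.5000)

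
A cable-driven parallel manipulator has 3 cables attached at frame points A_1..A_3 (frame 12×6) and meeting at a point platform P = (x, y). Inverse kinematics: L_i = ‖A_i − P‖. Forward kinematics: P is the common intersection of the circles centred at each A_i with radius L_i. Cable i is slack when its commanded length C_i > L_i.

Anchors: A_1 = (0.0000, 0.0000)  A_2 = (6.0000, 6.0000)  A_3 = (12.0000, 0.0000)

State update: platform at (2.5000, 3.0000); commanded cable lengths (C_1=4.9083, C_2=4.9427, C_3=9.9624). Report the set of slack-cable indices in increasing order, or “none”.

1, 2

cable 1: L_1 = ‖A_1−P‖ = 3.9051;  C_1 = 4.9083 → slack
cable 2: L_2 = ‖A_2−P‖ = 4.6098;  C_2 = 4.9427 → slack
cable 3: L_3 = ‖A_3−P‖ = 9.9624;  C_3 = 9.9624 → taut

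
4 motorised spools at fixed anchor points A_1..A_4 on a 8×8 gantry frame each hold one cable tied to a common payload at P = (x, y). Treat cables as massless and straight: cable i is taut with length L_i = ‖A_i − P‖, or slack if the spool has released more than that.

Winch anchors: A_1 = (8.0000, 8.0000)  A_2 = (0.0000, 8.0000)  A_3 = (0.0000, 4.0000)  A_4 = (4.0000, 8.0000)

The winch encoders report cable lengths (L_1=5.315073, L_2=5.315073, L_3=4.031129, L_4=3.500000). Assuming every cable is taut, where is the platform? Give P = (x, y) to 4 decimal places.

each cable: (A_i−P)·(A_i−P) = L_i²; let c_i = ‖A_i‖²−L_i²
c_1 = 64.0000+64.0000−28.2500 = 99.7500
row 1: 16.0000x + 0.0000y = 64.0000  (c_2=35.7500)
row 2: 16.0000x + 8.0000y = 100.0000  (c_3=-0.2500)
row 3: 8.0000x + 0.0000y = 32.0000  (c_4=67.7500)
Cramer on rows 1–2 → x = 4.0000, y = 4.5000
check cable 4: ‖A_4−P‖² = 12.2500 ≈ L_4² = 12.2500 ✓

(4.0000, 4.5000)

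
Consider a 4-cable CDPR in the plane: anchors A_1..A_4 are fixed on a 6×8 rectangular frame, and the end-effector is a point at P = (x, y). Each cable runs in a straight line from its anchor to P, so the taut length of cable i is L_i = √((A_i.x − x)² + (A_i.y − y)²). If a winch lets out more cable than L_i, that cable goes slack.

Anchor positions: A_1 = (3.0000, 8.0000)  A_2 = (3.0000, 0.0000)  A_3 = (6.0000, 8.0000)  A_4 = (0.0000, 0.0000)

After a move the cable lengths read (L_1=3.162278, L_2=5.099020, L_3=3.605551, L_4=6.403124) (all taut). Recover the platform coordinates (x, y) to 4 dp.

(4.0000, 5.0000)

expand ‖A_i−P‖²=L_i² and subtract eq 1 (c_i ≔ ‖A_i‖²−L_i²)
c_1 = 9.0000+64.0000−10.0000 = 63.0000
eq1−eq2 → [0.0000  16.0000]·P = 80.0000
eq1−eq3 → [-6.0000  0.0000]·P = -24.0000
eq1−eq4 → [6.0000  16.0000]·P = 104.0000
2×2 solve → P = (4.0000, 5.0000)
check cable 4: ‖A_4−P‖² = 41.0000 ≈ L_4² = 41.0000 ✓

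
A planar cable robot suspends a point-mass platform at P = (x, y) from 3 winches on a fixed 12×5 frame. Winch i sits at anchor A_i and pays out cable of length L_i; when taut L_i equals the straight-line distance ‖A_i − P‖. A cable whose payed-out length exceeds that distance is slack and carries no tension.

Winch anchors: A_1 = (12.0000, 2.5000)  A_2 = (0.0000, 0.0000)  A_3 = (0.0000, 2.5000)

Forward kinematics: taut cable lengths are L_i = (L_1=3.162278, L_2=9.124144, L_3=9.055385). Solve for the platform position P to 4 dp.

(9.0000, 1.5000)

circle eqns → linear via eq_j − eq_1; set k_j = A_j·A_j − L_j²
k_1 = 144.0000+6.2500−10.0000 = 140.2500
24.0000·x + 5.0000·y = k_1−k_2 = 223.5000
24.0000·x + 0.0000·y = k_1−k_3 = 216.0000
solve first two rows → x=9.0000, y=1.5000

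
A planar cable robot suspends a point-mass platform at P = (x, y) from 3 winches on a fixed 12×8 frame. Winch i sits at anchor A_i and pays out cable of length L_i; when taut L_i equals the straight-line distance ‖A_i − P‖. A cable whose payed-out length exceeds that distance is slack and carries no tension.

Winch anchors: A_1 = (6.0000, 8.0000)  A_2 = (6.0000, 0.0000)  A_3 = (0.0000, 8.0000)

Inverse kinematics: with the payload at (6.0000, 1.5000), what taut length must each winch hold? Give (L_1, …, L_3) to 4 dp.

L_1: Δ = A_1−P = (0.0000, 6.5000) → ‖Δ‖ = √42.2500 = 6.5000
L_2: Δ = A_2−P = (0.0000, -1.5000) → ‖Δ‖ = √2.2500 = 1.5000
L_3: Δ = A_3−P = (-6.0000, 6.5000) → ‖Δ‖ = √78.2500 = 8.8459

(6.5000, 1.5000, 8.8459)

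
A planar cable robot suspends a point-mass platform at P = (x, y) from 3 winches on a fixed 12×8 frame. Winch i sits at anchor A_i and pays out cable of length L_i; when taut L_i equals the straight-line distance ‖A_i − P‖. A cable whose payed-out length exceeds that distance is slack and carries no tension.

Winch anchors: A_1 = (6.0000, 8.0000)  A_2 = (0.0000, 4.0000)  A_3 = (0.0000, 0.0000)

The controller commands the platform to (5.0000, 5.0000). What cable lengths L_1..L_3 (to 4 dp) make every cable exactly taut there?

(3.1623, 5.0990, 7.0711)

L_1 = √((6.0000−5.0000)² + (8.0000−5.0000)²) = 3.1623
L_2 = √((0.0000−5.0000)² + (4.0000−5.0000)²) = 5.0990
L_3 = √((0.0000−5.0000)² + (0.0000−5.0000)²) = 7.0711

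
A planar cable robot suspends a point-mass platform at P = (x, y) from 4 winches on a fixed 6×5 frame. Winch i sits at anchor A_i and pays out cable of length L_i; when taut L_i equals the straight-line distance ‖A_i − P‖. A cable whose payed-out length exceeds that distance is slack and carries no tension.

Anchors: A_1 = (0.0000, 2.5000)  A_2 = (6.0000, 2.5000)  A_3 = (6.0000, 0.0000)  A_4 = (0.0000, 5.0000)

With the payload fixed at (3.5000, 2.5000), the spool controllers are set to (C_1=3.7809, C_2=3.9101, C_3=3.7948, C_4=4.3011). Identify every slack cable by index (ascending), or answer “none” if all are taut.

i=1: geometric 3.5000 vs commanded 3.7809 ⇒ slack
i=2: geometric 2.5000 vs commanded 3.9101 ⇒ slack
i=3: geometric 3.5355 vs commanded 3.7948 ⇒ slack
i=4: geometric 4.3012 vs commanded 4.3011 ⇒ taut

1, 2, 3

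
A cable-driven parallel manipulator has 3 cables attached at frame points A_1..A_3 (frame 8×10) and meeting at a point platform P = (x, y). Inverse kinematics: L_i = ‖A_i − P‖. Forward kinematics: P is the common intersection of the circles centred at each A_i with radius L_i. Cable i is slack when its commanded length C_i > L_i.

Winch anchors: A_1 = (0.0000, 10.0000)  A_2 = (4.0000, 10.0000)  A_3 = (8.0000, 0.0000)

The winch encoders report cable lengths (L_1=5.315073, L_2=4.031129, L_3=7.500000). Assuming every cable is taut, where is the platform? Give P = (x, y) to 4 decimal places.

(3.5000, 6.0000)

each cable: (A_i−P)·(A_i−P) = L_i²; let q_i = ‖A_i‖²−L_i²
q_1 = 0.0000+100.0000−28.2500 = 71.7500
row 1: -8.0000x + 0.0000y = -28.0000  (q_2=99.7500)
row 2: -16.0000x + 20.0000y = 64.0000  (q_3=7.7500)
Cramer on rows 1–2 → x = 3.5000, y = 6.0000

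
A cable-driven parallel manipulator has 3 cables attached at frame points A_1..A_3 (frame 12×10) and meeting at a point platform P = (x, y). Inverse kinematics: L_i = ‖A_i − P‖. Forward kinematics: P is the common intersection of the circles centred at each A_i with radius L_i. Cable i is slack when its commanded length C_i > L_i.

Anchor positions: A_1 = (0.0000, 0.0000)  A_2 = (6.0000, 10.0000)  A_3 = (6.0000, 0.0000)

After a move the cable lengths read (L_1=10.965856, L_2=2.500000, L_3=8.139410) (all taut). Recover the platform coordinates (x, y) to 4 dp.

(7.5000, 8.0000)

each cable: (A_i−P)·(A_i−P) = L_i²; let c_i = ‖A_i‖²−L_i²
c_1 = 0.0000+0.0000−120.2500 = -120.2500
row 1: -12.0000x − 20.0000y = -250.0000  (c_2=129.7500)
row 2: -12.0000x + 0.0000y = -90.0000  (c_3=-30.2500)
Cramer on rows 1–2 → x = 7.5000, y = 8.0000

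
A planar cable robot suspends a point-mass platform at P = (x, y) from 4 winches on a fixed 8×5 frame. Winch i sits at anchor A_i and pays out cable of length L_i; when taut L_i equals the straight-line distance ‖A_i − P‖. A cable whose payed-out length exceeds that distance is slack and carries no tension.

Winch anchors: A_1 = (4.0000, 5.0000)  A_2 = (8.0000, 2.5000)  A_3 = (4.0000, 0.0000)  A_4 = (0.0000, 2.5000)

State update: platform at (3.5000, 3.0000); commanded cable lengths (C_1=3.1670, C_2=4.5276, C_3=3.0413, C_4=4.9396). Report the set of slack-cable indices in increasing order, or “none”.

1, 4

cable 1: L_1 = ‖A_1−P‖ = 2.0616;  C_1 = 3.1670 → slack
cable 2: L_2 = ‖A_2−P‖ = 4.5277;  C_2 = 4.5276 → taut
cable 3: L_3 = ‖A_3−P‖ = 3.0414;  C_3 = 3.0413 → taut
cable 4: L_4 = ‖A_4−P‖ = 3.5355;  C_4 = 4.9396 → slack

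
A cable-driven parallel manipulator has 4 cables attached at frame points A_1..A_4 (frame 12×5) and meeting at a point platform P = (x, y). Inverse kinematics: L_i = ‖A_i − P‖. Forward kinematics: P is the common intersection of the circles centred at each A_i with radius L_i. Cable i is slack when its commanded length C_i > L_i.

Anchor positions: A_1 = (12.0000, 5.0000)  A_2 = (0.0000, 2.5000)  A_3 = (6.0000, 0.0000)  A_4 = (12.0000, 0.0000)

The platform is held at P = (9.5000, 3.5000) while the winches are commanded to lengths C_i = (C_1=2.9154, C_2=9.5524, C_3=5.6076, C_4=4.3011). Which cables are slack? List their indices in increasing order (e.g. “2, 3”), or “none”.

3

cable 1: L_1 = ‖A_1−P‖ = 2.9155;  C_1 = 2.9154 → taut
cable 2: L_2 = ‖A_2−P‖ = 9.5525;  C_2 = 9.5524 → taut
cable 3: L_3 = ‖A_3−P‖ = 4.9497;  C_3 = 5.6076 → slack
cable 4: L_4 = ‖A_4−P‖ = 4.3012;  C_4 = 4.3011 → taut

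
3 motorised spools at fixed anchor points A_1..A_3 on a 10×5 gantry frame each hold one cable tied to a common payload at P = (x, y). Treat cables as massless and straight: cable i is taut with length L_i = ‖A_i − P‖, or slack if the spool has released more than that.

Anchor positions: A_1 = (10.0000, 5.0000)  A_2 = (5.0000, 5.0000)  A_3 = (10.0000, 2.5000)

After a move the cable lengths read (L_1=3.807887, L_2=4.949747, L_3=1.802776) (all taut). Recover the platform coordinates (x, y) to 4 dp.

expand ‖A_i−P‖²=L_i² and subtract eq 1 (c_i ≔ ‖A_i‖²−L_i²)
c_1 = 100.0000+25.0000−14.5000 = 110.5000
eq1−eq2 → [10.0000  0.0000]·P = 85.0000
eq1−eq3 → [0.0000  5.0000]·P = 7.5000
2×2 solve → P = (8.5000, 1.5000)

(8.5000, 1.5000)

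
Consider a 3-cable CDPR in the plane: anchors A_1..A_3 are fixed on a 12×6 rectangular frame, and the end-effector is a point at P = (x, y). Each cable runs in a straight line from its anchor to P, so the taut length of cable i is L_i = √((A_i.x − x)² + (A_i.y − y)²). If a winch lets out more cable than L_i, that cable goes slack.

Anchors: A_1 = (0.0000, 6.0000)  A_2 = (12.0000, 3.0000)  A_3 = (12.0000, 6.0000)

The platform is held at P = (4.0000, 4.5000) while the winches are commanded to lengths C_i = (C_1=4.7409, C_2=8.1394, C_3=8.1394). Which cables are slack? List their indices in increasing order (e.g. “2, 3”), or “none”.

1

cable 1: √((-4.0000)²+(1.5000)²)=4.2720, C_1=4.7409: slack
cable 2: √((8.0000)²+(-1.5000)²)=8.1394, C_2=8.1394: taut
cable 3: √((8.0000)²+(1.5000)²)=8.1394, C_3=8.1394: taut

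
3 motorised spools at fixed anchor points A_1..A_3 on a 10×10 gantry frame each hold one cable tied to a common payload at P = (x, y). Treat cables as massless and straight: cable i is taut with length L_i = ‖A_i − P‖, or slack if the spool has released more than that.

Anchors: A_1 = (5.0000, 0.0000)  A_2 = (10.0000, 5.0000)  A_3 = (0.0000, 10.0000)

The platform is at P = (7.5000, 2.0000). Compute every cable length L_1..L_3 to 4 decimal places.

(3.2016, 3.9051, 10.9659)

L_1: Δ = A_1−P = (-2.5000, -2.0000) → ‖Δ‖ = √10.2500 = 3.2016
L_2: Δ = A_2−P = (2.5000, 3.0000) → ‖Δ‖ = √15.2500 = 3.9051
L_3: Δ = A_3−P = (-7.5000, 8.0000) → ‖Δ‖ = √120.2500 = 10.9659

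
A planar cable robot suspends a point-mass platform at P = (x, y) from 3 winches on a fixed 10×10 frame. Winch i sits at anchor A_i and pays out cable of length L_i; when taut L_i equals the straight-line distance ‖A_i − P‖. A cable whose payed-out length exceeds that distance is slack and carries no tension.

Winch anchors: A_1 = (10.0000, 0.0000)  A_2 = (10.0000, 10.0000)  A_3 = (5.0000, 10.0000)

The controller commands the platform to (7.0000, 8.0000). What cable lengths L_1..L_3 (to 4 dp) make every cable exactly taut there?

(8.5440, 3.6056, 2.8284)

L_1: Δ = A_1−P = (3.0000, -8.0000) → ‖Δ‖ = √73.0000 = 8.5440
L_2: Δ = A_2−P = (3.0000, 2.0000) → ‖Δ‖ = √13.0000 = 3.6056
L_3: Δ = A_3−P = (-2.0000, 2.0000) → ‖Δ‖ = √8.0000 = 2.8284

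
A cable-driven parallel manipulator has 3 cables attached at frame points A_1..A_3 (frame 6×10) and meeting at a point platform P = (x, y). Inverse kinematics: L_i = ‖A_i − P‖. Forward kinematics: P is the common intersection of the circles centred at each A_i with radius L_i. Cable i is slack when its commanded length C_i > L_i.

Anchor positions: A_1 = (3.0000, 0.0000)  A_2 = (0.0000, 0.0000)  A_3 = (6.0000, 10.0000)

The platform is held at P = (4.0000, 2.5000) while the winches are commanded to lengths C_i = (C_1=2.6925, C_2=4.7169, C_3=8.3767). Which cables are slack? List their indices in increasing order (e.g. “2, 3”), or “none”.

cable 1: √((-1.0000)²+(-2.5000)²)=2.6926, C_1=2.6925: taut
cable 2: √((-4.0000)²+(-2.5000)²)=4.7170, C_2=4.7169: taut
cable 3: √((2.0000)²+(7.5000)²)=7.7621, C_3=8.3767: slack

3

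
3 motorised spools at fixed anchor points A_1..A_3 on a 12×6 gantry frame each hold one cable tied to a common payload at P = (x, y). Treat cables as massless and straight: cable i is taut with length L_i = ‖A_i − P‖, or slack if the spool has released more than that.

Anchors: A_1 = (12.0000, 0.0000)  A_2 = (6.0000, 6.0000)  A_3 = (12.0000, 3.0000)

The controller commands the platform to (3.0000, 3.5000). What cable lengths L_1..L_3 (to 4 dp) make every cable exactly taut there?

L_1: Δ = A_1−P = (9.0000, -3.5000) → ‖Δ‖ = √93.2500 = 9.6566
L_2: Δ = A_2−P = (3.0000, 2.5000) → ‖Δ‖ = √15.2500 = 3.9051
L_3: Δ = A_3−P = (9.0000, -0.5000) → ‖Δ‖ = √81.2500 = 9.0139

(9.6566, 3.9051, 9.0139)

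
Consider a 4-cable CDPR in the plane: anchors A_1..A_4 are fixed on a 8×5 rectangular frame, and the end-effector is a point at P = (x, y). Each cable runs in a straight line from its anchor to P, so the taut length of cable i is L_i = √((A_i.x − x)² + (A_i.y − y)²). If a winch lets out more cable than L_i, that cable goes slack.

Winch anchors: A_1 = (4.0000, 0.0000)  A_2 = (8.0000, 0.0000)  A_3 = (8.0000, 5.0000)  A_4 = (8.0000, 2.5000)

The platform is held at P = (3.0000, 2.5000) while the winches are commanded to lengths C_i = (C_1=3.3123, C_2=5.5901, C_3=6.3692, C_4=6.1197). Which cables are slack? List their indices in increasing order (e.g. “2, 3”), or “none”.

1, 3, 4

cable 1: √((1.0000)²+(-2.5000)²)=2.6926, C_1=3.3123: slack
cable 2: √((5.0000)²+(-2.5000)²)=5.5902, C_2=5.5901: taut
cable 3: √((5.0000)²+(2.5000)²)=5.5902, C_3=6.3692: slack
cable 4: √((5.0000)²+(0.0000)²)=5.0000, C_4=6.1197: slack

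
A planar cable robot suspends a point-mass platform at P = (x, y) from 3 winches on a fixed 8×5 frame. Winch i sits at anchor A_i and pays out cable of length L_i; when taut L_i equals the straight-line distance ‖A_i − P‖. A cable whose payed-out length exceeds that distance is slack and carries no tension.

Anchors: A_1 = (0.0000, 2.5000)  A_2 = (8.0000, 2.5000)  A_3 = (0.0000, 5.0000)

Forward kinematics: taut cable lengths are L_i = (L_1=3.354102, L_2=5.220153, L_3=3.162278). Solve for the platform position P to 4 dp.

(3.0000, 4.0000)

expand ‖A_i−P‖²=L_i² and subtract eq 1 (q_i ≔ ‖A_i‖²−L_i²)
q_1 = 0.0000+6.2500−11.2500 = -5.0000
eq1−eq2 → [-16.0000  0.0000]·P = -48.0000
eq1−eq3 → [0.0000  -5.0000]·P = -20.0000
2×2 solve → P = (3.0000, 4.0000)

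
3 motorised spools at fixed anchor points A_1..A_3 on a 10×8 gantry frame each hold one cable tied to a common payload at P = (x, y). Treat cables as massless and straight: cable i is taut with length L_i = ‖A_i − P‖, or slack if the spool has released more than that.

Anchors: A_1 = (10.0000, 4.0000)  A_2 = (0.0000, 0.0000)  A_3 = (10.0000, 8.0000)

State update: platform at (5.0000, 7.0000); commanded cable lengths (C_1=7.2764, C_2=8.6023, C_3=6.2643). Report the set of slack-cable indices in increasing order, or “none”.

i=1: geometric 5.8310 vs commanded 7.2764 ⇒ slack
i=2: geometric 8.6023 vs commanded 8.6023 ⇒ taut
i=3: geometric 5.0990 vs commanded 6.2643 ⇒ slack

1, 3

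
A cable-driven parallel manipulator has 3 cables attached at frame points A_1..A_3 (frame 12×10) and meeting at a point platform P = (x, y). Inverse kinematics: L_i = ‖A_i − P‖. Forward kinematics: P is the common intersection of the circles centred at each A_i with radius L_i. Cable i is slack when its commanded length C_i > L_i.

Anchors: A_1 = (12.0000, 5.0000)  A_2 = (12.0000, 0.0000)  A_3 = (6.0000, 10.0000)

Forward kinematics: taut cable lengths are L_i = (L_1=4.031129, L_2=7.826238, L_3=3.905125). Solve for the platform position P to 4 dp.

(8.5000, 7.0000)

each cable: (A_i−P)·(A_i−P) = L_i²; let k_i = ‖A_i‖²−L_i²
k_1 = 144.0000+25.0000−16.2500 = 152.7500
row 1: 0.0000x + 10.0000y = 70.0000  (k_2=82.7500)
row 2: 12.0000x − 10.0000y = 32.0000  (k_3=120.7500)
Cramer on rows 1–2 → x = 8.5000, y = 7.0000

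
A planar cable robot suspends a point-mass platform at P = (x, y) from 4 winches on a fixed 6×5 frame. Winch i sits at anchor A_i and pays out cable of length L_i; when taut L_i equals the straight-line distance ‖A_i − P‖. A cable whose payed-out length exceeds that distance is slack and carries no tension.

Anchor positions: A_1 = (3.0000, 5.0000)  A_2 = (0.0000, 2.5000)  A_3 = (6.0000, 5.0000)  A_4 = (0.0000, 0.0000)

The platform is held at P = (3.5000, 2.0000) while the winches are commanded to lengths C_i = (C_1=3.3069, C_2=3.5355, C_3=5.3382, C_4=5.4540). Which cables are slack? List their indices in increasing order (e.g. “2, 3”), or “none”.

cable 1: L_1 = ‖A_1−P‖ = 3.0414;  C_1 = 3.3069 → slack
cable 2: L_2 = ‖A_2−P‖ = 3.5355;  C_2 = 3.5355 → taut
cable 3: L_3 = ‖A_3−P‖ = 3.9051;  C_3 = 5.3382 → slack
cable 4: L_4 = ‖A_4−P‖ = 4.0311;  C_4 = 5.4540 → slack

1, 3, 4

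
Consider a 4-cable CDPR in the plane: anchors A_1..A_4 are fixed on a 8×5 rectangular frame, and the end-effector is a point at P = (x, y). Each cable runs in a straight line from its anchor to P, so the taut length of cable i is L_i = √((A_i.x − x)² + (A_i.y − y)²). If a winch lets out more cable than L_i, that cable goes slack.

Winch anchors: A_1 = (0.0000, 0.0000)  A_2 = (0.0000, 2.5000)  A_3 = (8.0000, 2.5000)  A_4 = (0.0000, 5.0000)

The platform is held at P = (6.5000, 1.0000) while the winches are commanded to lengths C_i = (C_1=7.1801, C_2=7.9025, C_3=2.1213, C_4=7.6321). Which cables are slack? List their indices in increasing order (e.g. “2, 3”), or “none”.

1, 2

cable 1: L_1 = ‖A_1−P‖ = 6.5765;  C_1 = 7.1801 → slack
cable 2: L_2 = ‖A_2−P‖ = 6.6708;  C_2 = 7.9025 → slack
cable 3: L_3 = ‖A_3−P‖ = 2.1213;  C_3 = 2.1213 → taut
cable 4: L_4 = ‖A_4−P‖ = 7.6322;  C_4 = 7.6321 → taut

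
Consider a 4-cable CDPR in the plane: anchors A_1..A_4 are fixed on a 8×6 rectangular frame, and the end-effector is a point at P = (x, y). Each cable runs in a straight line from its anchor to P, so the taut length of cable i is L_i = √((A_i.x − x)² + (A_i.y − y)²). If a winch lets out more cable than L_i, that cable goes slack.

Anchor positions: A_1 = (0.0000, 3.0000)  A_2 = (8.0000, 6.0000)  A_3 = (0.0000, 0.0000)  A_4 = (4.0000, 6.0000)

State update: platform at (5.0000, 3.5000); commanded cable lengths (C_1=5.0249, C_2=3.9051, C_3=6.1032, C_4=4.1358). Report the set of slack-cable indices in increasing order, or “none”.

cable 1: L_1 = ‖A_1−P‖ = 5.0249;  C_1 = 5.0249 → taut
cable 2: L_2 = ‖A_2−P‖ = 3.9051;  C_2 = 3.9051 → taut
cable 3: L_3 = ‖A_3−P‖ = 6.1033;  C_3 = 6.1032 → taut
cable 4: L_4 = ‖A_4−P‖ = 2.6926;  C_4 = 4.1358 → slack

4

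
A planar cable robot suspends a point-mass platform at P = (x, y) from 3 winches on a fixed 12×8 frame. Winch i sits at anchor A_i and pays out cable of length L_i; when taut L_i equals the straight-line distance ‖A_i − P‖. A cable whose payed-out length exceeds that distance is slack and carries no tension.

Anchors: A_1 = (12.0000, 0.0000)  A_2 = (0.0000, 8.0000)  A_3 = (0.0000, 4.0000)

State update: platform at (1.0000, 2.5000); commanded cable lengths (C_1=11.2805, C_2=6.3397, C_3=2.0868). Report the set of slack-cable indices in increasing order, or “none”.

cable 1: √((11.0000)²+(-2.5000)²)=11.2805, C_1=11.2805: taut
cable 2: √((-1.0000)²+(5.5000)²)=5.5902, C_2=6.3397: slack
cable 3: √((-1.0000)²+(1.5000)²)=1.8028, C_3=2.0868: slack

2, 3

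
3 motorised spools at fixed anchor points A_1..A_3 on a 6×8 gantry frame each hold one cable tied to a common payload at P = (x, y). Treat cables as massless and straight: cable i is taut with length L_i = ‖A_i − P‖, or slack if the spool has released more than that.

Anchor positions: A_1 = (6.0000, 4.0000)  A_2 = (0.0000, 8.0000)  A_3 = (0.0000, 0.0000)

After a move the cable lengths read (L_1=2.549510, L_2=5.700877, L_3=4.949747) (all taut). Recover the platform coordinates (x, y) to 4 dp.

each cable: (A_i−P)·(A_i−P) = L_i²; let k_i = ‖A_i‖²−L_i²
k_1 = 36.0000+16.0000−6.5000 = 45.5000
row 1: 12.0000x − 8.0000y = 14.0000  (k_2=31.5000)
row 2: 12.0000x + 8.0000y = 70.0000  (k_3=-24.5000)
Cramer on rows 1–2 → x = 3.5000, y = 3.5000

(3.5000, 3.5000)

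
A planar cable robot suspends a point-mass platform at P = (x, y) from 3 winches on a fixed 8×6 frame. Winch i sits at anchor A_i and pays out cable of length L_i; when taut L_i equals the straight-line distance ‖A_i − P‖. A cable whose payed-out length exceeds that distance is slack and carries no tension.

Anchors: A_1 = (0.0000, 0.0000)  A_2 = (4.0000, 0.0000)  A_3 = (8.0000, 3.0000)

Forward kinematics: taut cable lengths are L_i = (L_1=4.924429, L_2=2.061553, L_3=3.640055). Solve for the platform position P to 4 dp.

expand ‖A_i−P‖²=L_i² and subtract eq 1 (c_i ≔ ‖A_i‖²−L_i²)
c_1 = 0.0000+0.0000−24.2500 = -24.2500
eq1−eq2 → [-8.0000  0.0000]·P = -36.0000
eq1−eq3 → [-16.0000  -6.0000]·P = -84.0000
2×2 solve → P = (4.5000, 2.0000)

(4.5000, 2.0000)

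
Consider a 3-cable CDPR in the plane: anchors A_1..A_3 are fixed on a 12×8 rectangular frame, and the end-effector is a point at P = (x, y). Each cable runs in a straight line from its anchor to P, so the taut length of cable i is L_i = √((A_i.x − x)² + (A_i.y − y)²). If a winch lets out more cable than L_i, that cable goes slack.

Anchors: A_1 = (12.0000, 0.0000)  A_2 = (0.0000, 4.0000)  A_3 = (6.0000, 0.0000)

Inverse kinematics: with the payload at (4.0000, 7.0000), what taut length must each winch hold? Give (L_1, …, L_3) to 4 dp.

(10.6301, 5.0000, 7.2801)

L_1: Δ = A_1−P = (8.0000, -7.0000) → ‖Δ‖ = √113.0000 = 10.6301
L_2: Δ = A_2−P = (-4.0000, -3.0000) → ‖Δ‖ = √25.0000 = 5.0000
L_3: Δ = A_3−P = (2.0000, -7.0000) → ‖Δ‖ = √53.0000 = 7.2801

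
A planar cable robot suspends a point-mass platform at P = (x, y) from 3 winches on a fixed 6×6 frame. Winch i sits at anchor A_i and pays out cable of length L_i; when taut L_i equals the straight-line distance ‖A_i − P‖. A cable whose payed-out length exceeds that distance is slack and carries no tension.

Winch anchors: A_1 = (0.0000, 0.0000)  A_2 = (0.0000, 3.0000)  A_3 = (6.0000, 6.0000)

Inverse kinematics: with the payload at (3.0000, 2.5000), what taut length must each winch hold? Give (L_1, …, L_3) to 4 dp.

(3.9051, 3.0414, 4.6098)

cable 1: Δx=-3.0000, Δy=-2.5000; L_1 = √(Δx²+Δy²) = 3.9051
cable 2: Δx=-3.0000, Δy=0.5000; L_2 = √(Δx²+Δy²) = 3.0414
cable 3: Δx=3.0000, Δy=3.5000; L_3 = √(Δx²+Δy²) = 4.6098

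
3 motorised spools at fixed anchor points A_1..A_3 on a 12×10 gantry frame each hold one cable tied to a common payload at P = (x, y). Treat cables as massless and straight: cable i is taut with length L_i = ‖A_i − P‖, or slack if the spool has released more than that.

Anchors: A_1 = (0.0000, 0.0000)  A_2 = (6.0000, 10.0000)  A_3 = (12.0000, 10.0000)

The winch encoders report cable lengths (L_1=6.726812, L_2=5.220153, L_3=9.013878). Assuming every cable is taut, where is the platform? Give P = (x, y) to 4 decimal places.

(4.5000, 5.0000)

expand ‖A_i−P‖²=L_i² and subtract eq 1 (c_i ≔ ‖A_i‖²−L_i²)
c_1 = 0.0000+0.0000−45.2500 = -45.2500
eq1−eq2 → [-12.0000  -20.0000]·P = -154.0000
eq1−eq3 → [-24.0000  -20.0000]·P = -208.0000
2×2 solve → P = (4.5000, 5.0000)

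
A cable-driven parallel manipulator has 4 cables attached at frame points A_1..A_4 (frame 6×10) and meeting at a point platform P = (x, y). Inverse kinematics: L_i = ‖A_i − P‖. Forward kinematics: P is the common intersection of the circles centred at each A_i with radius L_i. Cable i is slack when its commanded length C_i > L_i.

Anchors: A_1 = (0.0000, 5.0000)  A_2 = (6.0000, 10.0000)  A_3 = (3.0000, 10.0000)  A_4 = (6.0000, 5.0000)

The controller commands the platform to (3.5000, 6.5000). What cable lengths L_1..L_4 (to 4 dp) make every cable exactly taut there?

(3.8079, 4.3012, 3.5355, 2.9155)

L_1: Δ = A_1−P = (-3.5000, -1.5000) → ‖Δ‖ = √14.5000 = 3.8079
L_2: Δ = A_2−P = (2.5000, 3.5000) → ‖Δ‖ = √18.5000 = 4.3012
L_3: Δ = A_3−P = (-0.5000, 3.5000) → ‖Δ‖ = √12.5000 = 3.5355
L_4: Δ = A_4−P = (2.5000, -1.5000) → ‖Δ‖ = √8.5000 = 2.9155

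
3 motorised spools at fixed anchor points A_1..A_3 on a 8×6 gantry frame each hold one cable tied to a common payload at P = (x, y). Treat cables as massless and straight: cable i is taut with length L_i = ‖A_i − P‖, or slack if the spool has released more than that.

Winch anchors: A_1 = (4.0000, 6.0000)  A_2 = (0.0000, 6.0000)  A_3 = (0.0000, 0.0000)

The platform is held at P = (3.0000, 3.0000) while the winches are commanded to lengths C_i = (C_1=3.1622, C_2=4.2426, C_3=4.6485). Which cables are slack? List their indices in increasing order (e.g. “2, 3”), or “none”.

i=1: geometric 3.1623 vs commanded 3.1622 ⇒ taut
i=2: geometric 4.2426 vs commanded 4.2426 ⇒ taut
i=3: geometric 4.2426 vs commanded 4.6485 ⇒ slack

3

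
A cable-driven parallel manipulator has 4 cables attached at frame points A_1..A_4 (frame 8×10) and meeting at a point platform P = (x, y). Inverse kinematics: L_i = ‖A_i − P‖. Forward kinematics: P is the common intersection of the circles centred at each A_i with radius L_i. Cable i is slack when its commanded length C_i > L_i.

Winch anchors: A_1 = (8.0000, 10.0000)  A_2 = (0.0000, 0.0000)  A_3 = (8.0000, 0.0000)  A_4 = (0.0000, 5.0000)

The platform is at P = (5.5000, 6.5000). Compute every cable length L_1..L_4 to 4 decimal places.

(4.3012, 8.5147, 6.9642, 5.7009)

L_1: Δ = A_1−P = (2.5000, 3.5000) → ‖Δ‖ = √18.5000 = 4.3012
L_2: Δ = A_2−P = (-5.5000, -6.5000) → ‖Δ‖ = √72.5000 = 8.5147
L_3: Δ = A_3−P = (2.5000, -6.5000) → ‖Δ‖ = √48.5000 = 6.9642
L_4: Δ = A_4−P = (-5.5000, -1.5000) → ‖Δ‖ = √32.5000 = 5.7009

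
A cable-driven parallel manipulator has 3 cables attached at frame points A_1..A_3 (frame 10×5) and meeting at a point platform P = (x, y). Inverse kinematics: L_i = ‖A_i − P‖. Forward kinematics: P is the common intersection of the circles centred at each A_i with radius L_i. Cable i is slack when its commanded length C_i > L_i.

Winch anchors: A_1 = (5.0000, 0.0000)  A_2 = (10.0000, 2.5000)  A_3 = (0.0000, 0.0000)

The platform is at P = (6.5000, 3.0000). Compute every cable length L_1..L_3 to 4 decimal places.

(3.3541, 3.5355, 7.1589)

cable 1: Δx=-1.5000, Δy=-3.0000; L_1 = √(Δx²+Δy²) = 3.3541
cable 2: Δx=3.5000, Δy=-0.5000; L_2 = √(Δx²+Δy²) = 3.5355
cable 3: Δx=-6.5000, Δy=-3.0000; L_3 = √(Δx²+Δy²) = 7.1589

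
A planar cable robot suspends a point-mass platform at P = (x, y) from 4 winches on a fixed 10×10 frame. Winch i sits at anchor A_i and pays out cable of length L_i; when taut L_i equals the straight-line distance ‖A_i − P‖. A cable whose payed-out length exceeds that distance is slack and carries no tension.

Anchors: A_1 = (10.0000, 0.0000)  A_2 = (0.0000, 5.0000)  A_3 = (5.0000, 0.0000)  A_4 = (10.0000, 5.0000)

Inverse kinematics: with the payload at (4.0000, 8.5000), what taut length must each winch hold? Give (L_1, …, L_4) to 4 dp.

(10.4043, 5.3151, 8.5586, 6.9462)

L_1 = √((10.0000−4.0000)² + (0.0000−8.5000)²) = 10.4043
L_2 = √((0.0000−4.0000)² + (5.0000−8.5000)²) = 5.3151
L_3 = √((5.0000−4.0000)² + (0.0000−8.5000)²) = 8.5586
L_4 = √((10.0000−4.0000)² + (5.0000−8.5000)²) = 6.9462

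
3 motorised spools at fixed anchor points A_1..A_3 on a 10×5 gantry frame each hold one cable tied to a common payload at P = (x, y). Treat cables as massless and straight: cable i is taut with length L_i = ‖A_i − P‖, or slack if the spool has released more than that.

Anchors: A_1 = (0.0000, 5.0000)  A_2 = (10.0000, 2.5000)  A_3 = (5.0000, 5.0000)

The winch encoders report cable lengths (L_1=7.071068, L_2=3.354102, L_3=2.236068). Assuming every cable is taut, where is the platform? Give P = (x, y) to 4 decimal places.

(7.0000, 4.0000)

expand ‖A_i−P‖²=L_i² and subtract eq 1 (k_i ≔ ‖A_i‖²−L_i²)
k_1 = 0.0000+25.0000−50.0000 = -25.0000
eq1−eq2 → [-20.0000  5.0000]·P = -120.0000
eq1−eq3 → [-10.0000  0.0000]·P = -70.0000
2×2 solve → P = (7.0000, 4.0000)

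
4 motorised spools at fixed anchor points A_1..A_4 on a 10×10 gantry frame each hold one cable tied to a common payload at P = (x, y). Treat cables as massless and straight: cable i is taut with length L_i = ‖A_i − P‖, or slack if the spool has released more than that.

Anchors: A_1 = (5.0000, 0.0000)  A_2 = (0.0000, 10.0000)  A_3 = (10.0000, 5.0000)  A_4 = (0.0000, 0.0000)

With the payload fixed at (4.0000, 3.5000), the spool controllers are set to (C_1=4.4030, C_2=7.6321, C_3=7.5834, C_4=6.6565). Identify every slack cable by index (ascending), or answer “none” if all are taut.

1, 3, 4

i=1: geometric 3.6401 vs commanded 4.4030 ⇒ slack
i=2: geometric 7.6322 vs commanded 7.6321 ⇒ taut
i=3: geometric 6.1847 vs commanded 7.5834 ⇒ slack
i=4: geometric 5.3151 vs commanded 6.6565 ⇒ slack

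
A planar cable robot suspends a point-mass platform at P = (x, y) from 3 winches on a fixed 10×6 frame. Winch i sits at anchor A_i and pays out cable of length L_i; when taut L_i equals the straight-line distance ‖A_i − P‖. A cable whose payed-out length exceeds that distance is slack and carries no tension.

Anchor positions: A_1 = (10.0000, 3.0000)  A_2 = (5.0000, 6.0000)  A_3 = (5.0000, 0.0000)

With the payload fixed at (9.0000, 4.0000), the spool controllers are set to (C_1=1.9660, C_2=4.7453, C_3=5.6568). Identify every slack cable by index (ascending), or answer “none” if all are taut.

1, 2

cable 1: L_1 = ‖A_1−P‖ = 1.4142;  C_1 = 1.9660 → slack
cable 2: L_2 = ‖A_2−P‖ = 4.4721;  C_2 = 4.7453 → slack
cable 3: L_3 = ‖A_3−P‖ = 5.6569;  C_3 = 5.6568 → taut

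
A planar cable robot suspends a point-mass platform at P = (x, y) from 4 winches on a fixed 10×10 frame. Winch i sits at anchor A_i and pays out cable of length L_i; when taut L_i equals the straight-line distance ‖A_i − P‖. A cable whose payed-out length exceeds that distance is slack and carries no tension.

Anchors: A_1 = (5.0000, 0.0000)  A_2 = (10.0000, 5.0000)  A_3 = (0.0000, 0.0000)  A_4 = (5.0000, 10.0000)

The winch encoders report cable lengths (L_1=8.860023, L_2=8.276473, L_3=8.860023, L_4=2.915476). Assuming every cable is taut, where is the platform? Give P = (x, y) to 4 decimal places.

circle eqns → linear via eq_j − eq_1; set c_j = A_j·A_j − L_j²
c_1 = 25.0000+0.0000−78.5000 = -53.5000
-10.0000·x − 10.0000·y = c_1−c_2 = -110.0000
10.0000·x + 0.0000·y = c_1−c_3 = 25.0000
0.0000·x − 20.0000·y = c_1−c_4 = -170.0000
solve first two rows → x=2.5000, y=8.5000
check cable 4: ‖A_4−P‖² = 8.5000 ≈ L_4² = 8.5000 ✓

(2.5000, 8.5000)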